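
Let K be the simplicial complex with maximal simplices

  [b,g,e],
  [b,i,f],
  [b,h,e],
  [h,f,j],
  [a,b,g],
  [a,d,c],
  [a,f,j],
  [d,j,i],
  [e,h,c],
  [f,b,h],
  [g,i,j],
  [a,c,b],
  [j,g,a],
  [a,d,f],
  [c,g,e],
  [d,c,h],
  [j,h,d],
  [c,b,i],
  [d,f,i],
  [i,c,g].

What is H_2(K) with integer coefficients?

H_2 = 0.

Take the total order a < b < c < d < e < f < g < h < i < j on the vertex set. Then K (dimension 2) consists of the simplices:

  0-simplices (10): a, b, c, d, e, f, g, h, i, j
  1-simplices (30): ab, ac, ad, af, ag, aj, bc, be, bf, bg, bh, bi, cd, ce, cg, ch, ci, df, dh, di, dj, eg, eh, fh, fi, fj, gi, gj, hj, ij
  2-simplices (20): abc, abg, acd, adf, afj, agj, bci, beg, beh, bfh, bfi, cdh, ceg, ceh, cgi, dfi, dhj, dij, fhj, gij

so the chain groups are C_0 ≅ Z^10, C_1 ≅ Z^30, C_2 ≅ Z^20.

The boundary map ∂_1: C_1 → C_0 is given by ∂[p,q] = [q] − [p].
As a 10×30 matrix over Z this has rank 9, with invariant factors (1,1,1,1,1,1,1,1,1).

∂_2: C_2 → C_1 acts by ∂[p,q,r] = [q,r] − [p,r] + [p,q]. For instance
  ∂afj = fj − aj + af,
  ∂dhj = hj − dj + dh.
As a 30×20 matrix over Z this has rank 20, with invariant factors (1,1,1,1,1,1,1,1,1,1,1,1,1,1,1,1,1,1,1,2).

Reading off H_k = ker ∂_k / im ∂_{k+1}:

  H_2: rank ker ∂_2 − rank ∂_3 = (20 − 20) − 0 = 0, and there is no ∂_3, so H_2 ≅ 0.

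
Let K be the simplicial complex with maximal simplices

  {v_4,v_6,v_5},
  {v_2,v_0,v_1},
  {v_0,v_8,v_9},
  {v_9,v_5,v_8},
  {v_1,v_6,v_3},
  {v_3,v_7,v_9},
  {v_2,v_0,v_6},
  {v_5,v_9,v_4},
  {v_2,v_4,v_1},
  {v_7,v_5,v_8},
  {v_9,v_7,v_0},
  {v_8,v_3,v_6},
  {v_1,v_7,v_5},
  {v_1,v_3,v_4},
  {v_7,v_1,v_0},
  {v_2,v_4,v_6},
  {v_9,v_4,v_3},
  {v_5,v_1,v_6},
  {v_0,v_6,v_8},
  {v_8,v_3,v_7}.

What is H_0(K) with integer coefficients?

Fix the vertex order v_0 < v_1 < v_2 < v_3 < v_4 < v_5 < v_6 < v_7 < v_8 < v_9 and write every simplex with vertices in increasing order. Then dim K = 2 and the simplices of K are:

  0-simplices (10): [v_0], [v_1], [v_2], [v_3], [v_4], [v_5], [v_6], [v_7], [v_8], [v_9]
  1-simplices (30): (30 of them)
  2-simplices (20): (20 of them)

giving chain groups C_0 ≅ Z^10, C_1 ≅ Z^30, C_2 ≅ Z^20.

The boundary map ∂_1: C_1 → C_0 sends each edge [p,q] (with p < q) to q − p.
The 10×30 boundary matrix has rank 9 and Smith normal form diag(1,1,1,1,1,1,1,1,1).

Boundary ∂_2: C_2 → C_1 maps a triangle to the signed sum of its edges. For instance
  ∂[v_5,v_8,v_9] = [v_8,v_9] − [v_5,v_9] + [v_5,v_8],
  ∂[v_4,v_5,v_6] = [v_5,v_6] − [v_4,v_6] + [v_4,v_5].
This gives a 30×20 integer matrix of rank 20; reducing to Smith normal form yields diagonal entries (1,1,1,1,1,1,1,1,1,1,1,1,1,1,1,1,1,1,1,2).

Computing H_k = (kernel of ∂_k) / (image of ∂_{k+1}):

  H_0: rank C_0 − rank ∂_1 = 10 − 9 = 1, and the invariant factors of ∂_1 are all 1, so H_0 = Z.

H_0 ≅ Z.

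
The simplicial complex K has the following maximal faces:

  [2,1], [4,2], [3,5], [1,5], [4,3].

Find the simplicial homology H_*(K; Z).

H_0 ≅ Z,  H_1 ≅ Z.

K has 5 vertices, 5 edges.
rank ∂_0 = 0, rank ∂_1 = 4 ⇒ b_0 = 5 − 0 − 4 = 1; all invariant factors of ∂_1 are 1 so no torsion. So H_0 ≅ Z.
rank ∂_1 = 4, rank ∂_2 = 0 ⇒ b_1 = 5 − 4 − 0 = 1. So H_1 ≅ Z.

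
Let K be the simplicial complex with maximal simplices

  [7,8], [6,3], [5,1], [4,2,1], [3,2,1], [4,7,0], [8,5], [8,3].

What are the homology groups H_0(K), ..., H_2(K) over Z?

We work with the vertex ordering 0 < 1 < 2 < 3 < 4 < 5 < 6 < 7 < 8. The simplices of K, each written with vertices in increasing order, are:

  0-simplices (9): [0], [1], [2], [3], [4], [5], [6], [7], [8]
  1-simplices (13): [0,4], [0,7], [1,2], [1,3], [1,4], [1,5], [2,3], [2,4], [3,6], [3,8], [4,7], [5,8], [7,8]
  2-simplices (3): [0,4,7], [1,2,3], [1,2,4]

Hence C_0 ≅ Z^9, C_1 ≅ Z^13, C_2 ≅ Z^3.

The boundary map ∂_1: C_1 → C_0 is given by ∂[p,q] = [q] − [p].
This gives a 9×13 integer matrix of rank 8; reducing to Smith normal form yields diagonal entries (1,1,1,1,1,1,1,1).

∂_2: C_2 → C_1 sends each 2-simplex [p,q,r] to [q,r] − [p,r] + [p,q]. For instance
  ∂[0,4,7] = [4,7] − [0,7] + [0,4],
  ∂[1,2,3] = [2,3] − [1,3] + [1,2].
As a 13×3 matrix over Z this has rank 3, with invariant factors (1,1,1).

Now H_k = ker ∂_k / im ∂_{k+1}, so:

  H_0: rank C_0 − rank ∂_1 = 9 − 8 = 1, and the invariant factors of ∂_1 are all 1, so H_0 = Z.
  H_1: rank ker ∂_1 − rank ∂_2 = (13 − 8) − 3 = 2, and the invariant factors of ∂_2 are all 1, so H_1 = Z^2.
  H_2: rank ker ∂_2 − rank ∂_3 = (3 − 3) − 0 = 0, and there is no ∂_3, so H_2 = 0.

As a check, the Euler characteristic is 9 − 13 + 3 = -1, which agrees with 1 − 2 + 0 = -1.

H_0 ≅ Z,  H_1 ≅ Z^2,  H_2 = 0.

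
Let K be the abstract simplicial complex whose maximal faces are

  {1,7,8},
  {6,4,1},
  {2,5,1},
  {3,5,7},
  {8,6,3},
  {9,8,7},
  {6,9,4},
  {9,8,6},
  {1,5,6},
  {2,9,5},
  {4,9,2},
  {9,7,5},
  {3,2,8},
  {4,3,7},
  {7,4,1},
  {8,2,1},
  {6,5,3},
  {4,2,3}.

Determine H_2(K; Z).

H_2 = Z.

We work with the vertex ordering 1 < 2 < 3 < 4 < 5 < 6 < 7 < 8 < 9. The simplices of K, each written with vertices in increasing order, are:

  0-simplices (9): [1], [2], [3], [4], [5], [6], [7], [8], [9]
  1-simplices (27): (27 of them)
  2-simplices (18): [1,2,5], [1,2,8], [1,4,6], [1,4,7], [1,5,6], [1,7,8], [2,3,4], [2,3,8], [2,4,9], [2,5,9], [3,4,7], [3,5,6], [3,5,7], [3,6,8], [4,6,9], [5,7,9], [6,8,9], [7,8,9]

so the chain groups are C_0 ≅ Z^9, C_1 ≅ Z^27, C_2 ≅ Z^18.

Boundary ∂_1: C_1 → C_0 sends each edge [p,q] (with p < q) to q − p.
The resulting 9×27 matrix has rank 8, and its Smith normal form has invariant factors (1,1,1,1,1,1,1,1).

∂_2: C_2 → C_1 maps a triangle to the signed sum of its edges. For instance
  ∂[3,4,7] = [4,7] − [3,7] + [3,4],
  ∂[2,5,9] = [5,9] − [2,9] + [2,5].
The 27×18 boundary matrix has rank 17 and Smith normal form diag(1,1,1,1,1,1,1,1,1,1,1,1,1,1,1,1,1).

From H_k ≅ ker(∂_k) / im(∂_{k+1}) we obtain:

  H_2: rank ker ∂_2 − rank ∂_3 = (18 − 17) − 0 = 1, and there is no ∂_3, so H_2 = Z.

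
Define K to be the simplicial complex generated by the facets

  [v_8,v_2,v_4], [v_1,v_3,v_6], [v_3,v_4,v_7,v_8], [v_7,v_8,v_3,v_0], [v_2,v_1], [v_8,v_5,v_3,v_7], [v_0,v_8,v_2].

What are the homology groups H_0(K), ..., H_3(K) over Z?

Take the total order v_0 < v_1 < v_2 < v_3 < v_4 < v_5 < v_6 < v_7 < v_8 on the vertex set. Then K (dimension 3) consists of the simplices:

  0-simplices (9): [v_0], [v_1], [v_2], [v_3], [v_4], [v_5], [v_6], [v_7], [v_8]
  1-simplices (19): (19 of them)
  2-simplices (13): (13 of them)
  3-simplices (3): [v_0,v_3,v_7,v_8], [v_3,v_4,v_7,v_8], [v_3,v_5,v_7,v_8]

giving chain groups C_0 ≅ Z^9, C_1 ≅ Z^19, C_2 ≅ Z^13, C_3 ≅ Z^3.

Boundary ∂_1: C_1 → C_0 is given by ∂[p,q] = [q] − [p]. For instance
  ∂[v_1,v_6] = [v_6] − [v_1].
This gives a 9×19 integer matrix of rank 8; reducing to Smith normal form yields diagonal entries (1,1,1,1,1,1,1,1).

∂_2: C_2 → C_1 sends each 2-simplex [p,q,r] to [q,r] − [p,r] + [p,q]. For instance
  ∂[v_3,v_5,v_8] = [v_5,v_8] − [v_3,v_8] + [v_3,v_5],
  ∂[v_0,v_3,v_8] = [v_3,v_8] − [v_0,v_8] + [v_0,v_3].
This gives a 19×13 integer matrix of rank 10; reducing to Smith normal form yields diagonal entries (1,1,1,1,1,1,1,1,1,1).

Boundary ∂_3: C_3 → C_2 sends each 3-simplex σ to the alternating sum Σ_i (−1)^i (σ with its i-th vertex removed). For instance
  ∂[v_3,v_4,v_7,v_8] = [v_4,v_7,v_8] − [v_3,v_7,v_8] + [v_3,v_4,v_8] − [v_3,v_4,v_7],
  ∂[v_0,v_3,v_7,v_8] = [v_3,v_7,v_8] − [v_0,v_7,v_8] + [v_0,v_3,v_8] − [v_0,v_3,v_7].
The 13×3 boundary matrix has rank 3 and Smith normal form diag(1,1,1).

Reading off H_k = ker ∂_k / im ∂_{k+1}:

  H_0: rank C_0 − rank ∂_1 = 9 − 8 = 1, and the invariant factors of ∂_1 are all 1, so H_0 ≅ Z.
  H_1: rank ker ∂_1 − rank ∂_2 = (19 − 8) − 10 = 1, and the invariant factors of ∂_2 are all 1, so H_1 ≅ Z.
  H_2: rank ker ∂_2 − rank ∂_3 = (13 − 10) − 3 = 0, and the invariant factors of ∂_3 are all 1, so H_2 ≅ 0.
  H_3: rank ker ∂_3 − rank ∂_4 = (3 − 3) − 0 = 0, and there is no ∂_4, so H_3 ≅ 0.

As a check, the Euler characteristic is 9 − 19 + 13 − 3 = 0, which agrees with 1 − 1 + 0 − 0 = 0.

H_0 = Z,  H_1 = Z,  H_2 = 0,  H_3 = 0.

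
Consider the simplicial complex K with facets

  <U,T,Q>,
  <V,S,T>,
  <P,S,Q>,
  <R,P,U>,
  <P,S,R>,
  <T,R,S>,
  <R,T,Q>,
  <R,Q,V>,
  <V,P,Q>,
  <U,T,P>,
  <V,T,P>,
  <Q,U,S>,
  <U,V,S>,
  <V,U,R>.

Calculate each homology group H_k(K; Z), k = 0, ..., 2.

Order the vertices as P < Q < R < S < T < U < V. Listing each simplex with vertices in this order, K has dimension 2 with simplices:

  0-simplices (7): P, Q, R, S, T, U, V
  1-simplices (21): PQ, PR, PS, PT, PU, PV, QR, QS, QT, QU, QV, RS, RT, RU, RV, ST, SU, SV, TU, TV, UV
  2-simplices (14): PQS, PQV, PRS, PRU, PTU, PTV, QRT, QRV, QSU, QTU, RST, RUV, STV, SUV

so the chain groups are C_0 ≅ Z^7, C_1 ≅ Z^21, C_2 ≅ Z^14.

∂_1: C_1 → C_0 maps an edge to its endpoints' difference, ∂[p,q] = q − p. For instance
  ∂PV = V − P.
The resulting 7×21 matrix has rank 6, and its Smith normal form has invariant factors (1,1,1,1,1,1).

Boundary ∂_2: C_2 → C_1 acts by ∂[p,q,r] = [q,r] − [p,r] + [p,q]. For instance
  ∂QRV = RV − QV + QR,
  ∂STV = TV − SV + ST.
The resulting 21×14 matrix has rank 13, and its Smith normal form has invariant factors (1,1,1,1,1,1,1,1,1,1,1,1,1).

Reading off H_k = ker ∂_k / im ∂_{k+1}:

  H_0: rank C_0 − rank ∂_1 = 7 − 6 = 1, and the invariant factors of ∂_1 are all 1, so H_0 ≅ Z.
  H_1: rank ker ∂_1 − rank ∂_2 = (21 − 6) − 13 = 2, and the invariant factors of ∂_2 are all 1, so H_1 ≅ Z^2.
  H_2: rank ker ∂_2 − rank ∂_3 = (14 − 13) − 0 = 1, and there is no ∂_3, so H_2 ≅ Z.

As a check, the Euler characteristic is 7 − 21 + 14 = 0, which agrees with 1 − 2 + 1 = 0.
(K is a triangulation of the torus T^2.)

H_0 ≅ Z,  H_1 ≅ Z^2,  H_2 ≅ Z.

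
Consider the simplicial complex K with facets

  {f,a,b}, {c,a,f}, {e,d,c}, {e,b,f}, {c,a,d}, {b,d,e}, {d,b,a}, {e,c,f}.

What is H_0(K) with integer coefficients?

H_0 = Z.

Take the total order a < b < c < d < e < f on the vertex set. Then K (dimension 2) consists of the simplices:

  0-simplices (6): a, b, c, d, e, f
  1-simplices (12): ab, ac, ad, af, bd, be, bf, cd, ce, cf, de, ef
  2-simplices (8): abd, abf, acd, acf, bde, bef, cde, cef

giving chain groups C_0 ≅ Z^6, C_1 ≅ Z^12, C_2 ≅ Z^8.

The boundary map ∂_1: C_1 → C_0 maps an edge to its endpoints' difference, ∂[p,q] = q − p.
The 6×12 boundary matrix has rank 5 and Smith normal form diag(1,1,1,1,1).

The boundary map ∂_2: C_2 → C_1 maps a triangle to the signed sum of its edges. For instance
  ∂acd = cd − ad + ac,
  ∂acf = cf − af + ac.
The resulting 12×8 matrix has rank 7, and its Smith normal form has invariant factors (1,1,1,1,1,1,1).

From H_k ≅ ker(∂_k) / im(∂_{k+1}) we obtain:

  H_0: rank C_0 − rank ∂_1 = 6 − 5 = 1, and the invariant factors of ∂_1 are all 1, so H_0 = Z.

(K is a triangulation of the 2-sphere S^2.)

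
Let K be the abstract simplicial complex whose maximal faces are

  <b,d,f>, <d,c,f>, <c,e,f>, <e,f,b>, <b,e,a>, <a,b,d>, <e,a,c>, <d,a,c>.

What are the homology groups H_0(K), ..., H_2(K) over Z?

H_0 = Z,  H_1 = 0,  H_2 = Z.

Take the total order a < b < c < d < e < f on the vertex set. Then K (dimension 2) consists of the simplices:

  0-simplices (6): a, b, c, d, e, f
  1-simplices (12): ab, ac, ad, ae, bd, be, bf, cd, ce, cf, df, ef
  2-simplices (8): abd, abe, acd, ace, bdf, bef, cdf, cef

giving chain groups C_0 ≅ Z^6, C_1 ≅ Z^12, C_2 ≅ Z^8.

The boundary map ∂_1: C_1 → C_0 is given by ∂[p,q] = [q] − [p]. For instance
  ∂df = f − d.
The resulting 6×12 matrix has rank 5, and its Smith normal form has invariant factors (1,1,1,1,1).

The boundary map ∂_2: C_2 → C_1 maps a triangle to the signed sum of its edges. For instance
  ∂cdf = df − cf + cd,
  ∂bdf = df − bf + bd.
The resulting 12×8 matrix has rank 7, and its Smith normal form has invariant factors (1,1,1,1,1,1,1).

Reading off H_k = ker ∂_k / im ∂_{k+1}:

  H_0: rank C_0 − rank ∂_1 = 6 − 5 = 1, and the invariant factors of ∂_1 are all 1, so H_0 = Z.
  H_1: rank ker ∂_1 − rank ∂_2 = (12 − 5) − 7 = 0, and the invariant factors of ∂_2 are all 1, so H_1 = 0.
  H_2: rank ker ∂_2 − rank ∂_3 = (8 − 7) − 0 = 1, and there is no ∂_3, so H_2 = Z.

As a check, the Euler characteristic is 6 − 12 + 8 = 2, which agrees with 1 − 0 + 1 = 2.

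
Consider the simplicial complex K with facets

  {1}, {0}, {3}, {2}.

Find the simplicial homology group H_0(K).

H_0 = Z^4.

Order the vertices as 0 < 1 < 2 < 3. Listing each simplex with vertices in this order, K has dimension 0 with simplices:

  0-simplices (4): [0], [1], [2], [3]

so the chain groups are C_0 ≅ Z^4.

Now H_k = ker ∂_k / im ∂_{k+1}, so:

  H_0: rank C_0 − rank ∂_1 = 4 − 0 = 4, and there is no ∂_1, so H_0 ≅ Z^4.

(K is a triangulation of a set of 4 points.)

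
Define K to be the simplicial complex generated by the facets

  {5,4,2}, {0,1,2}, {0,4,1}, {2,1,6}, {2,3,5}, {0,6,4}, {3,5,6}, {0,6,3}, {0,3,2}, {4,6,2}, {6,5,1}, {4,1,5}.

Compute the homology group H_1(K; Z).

H_1 = Z/2.

We work with the vertex ordering 0 < 1 < 2 < 3 < 4 < 5 < 6. The simplices of K, each written with vertices in increasing order, are:

  0-simplices (7): [0], [1], [2], [3], [4], [5], [6]
  1-simplices (18): [0,1], [0,2], [0,3], [0,4], [0,6], [1,2], [1,4], [1,5], [1,6], [2,3], [2,4], [2,5], [2,6], [3,5], [3,6], [4,5], [4,6], [5,6]
  2-simplices (12): [0,1,2], [0,1,4], [0,2,3], [0,3,6], [0,4,6], [1,2,6], [1,4,5], [1,5,6], [2,3,5], [2,4,5], [2,4,6], [3,5,6]

giving chain groups C_0 ≅ Z^7, C_1 ≅ Z^18, C_2 ≅ Z^12.

∂_1: C_1 → C_0 is given by ∂[p,q] = [q] − [p]. For instance
  ∂[1,4] = [4] − [1].
As a 7×18 matrix over Z this has rank 6, with invariant factors (1,1,1,1,1,1).

The boundary map ∂_2: C_2 → C_1 sends each 2-simplex [p,q,r] to [q,r] − [p,r] + [p,q]. For instance
  ∂[1,5,6] = [5,6] − [1,6] + [1,5],
  ∂[0,4,6] = [4,6] − [0,6] + [0,4].
As a 18×12 matrix over Z this has rank 12, with invariant factors (1,1,1,1,1,1,1,1,1,1,1,2).

Computing H_k = (kernel of ∂_k) / (image of ∂_{k+1}):

  H_1: rank ker ∂_1 − rank ∂_2 = (18 − 6) − 12 = 0, and ∂_2 has invariant factor 2 > 1, so H_1 = Z/2.

(K is a triangulation of the real projective plane RP^2.)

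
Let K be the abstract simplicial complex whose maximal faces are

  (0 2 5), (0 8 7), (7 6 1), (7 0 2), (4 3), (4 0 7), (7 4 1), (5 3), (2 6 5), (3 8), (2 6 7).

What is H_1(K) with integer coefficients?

We work with the vertex ordering 0 < 1 < 2 < 3 < 4 < 5 < 6 < 7 < 8. The simplices of K, each written with vertices in increasing order, are:

  0-simplices (9): [0], [1], [2], [3], [4], [5], [6], [7], [8]
  1-simplices (18): [0,2], [0,4], [0,5], [0,7], [0,8], [1,4], [1,6], [1,7], [2,5], [2,6], [2,7], [3,4], [3,5], [3,8], [4,7], [5,6], [6,7], [7,8]
  2-simplices (8): [0,2,5], [0,2,7], [0,4,7], [0,7,8], [1,4,7], [1,6,7], [2,5,6], [2,6,7]

giving chain groups C_0 ≅ Z^9, C_1 ≅ Z^18, C_2 ≅ Z^8.

Boundary ∂_1: C_1 → C_0 maps an edge to its endpoints' difference, ∂[p,q] = q − p. For instance
  ∂[0,7] = [7] − [0].
As a 9×18 matrix over Z this has rank 8, with invariant factors (1,1,1,1,1,1,1,1).

The boundary map ∂_2: C_2 → C_1 maps a triangle to the signed sum of its edges. For instance
  ∂[0,2,7] = [2,7] − [0,7] + [0,2],
  ∂[0,4,7] = [4,7] − [0,7] + [0,4].
The resulting 18×8 matrix has rank 8, and its Smith normal form has invariant factors (1,1,1,1,1,1,1,1).

Computing H_k = (kernel of ∂_k) / (image of ∂_{k+1}):

  H_1: rank ker ∂_1 − rank ∂_2 = (18 − 8) − 8 = 2, and the invariant factors of ∂_2 are all 1, so H_1 = Z^2.

H_1 = Z^2.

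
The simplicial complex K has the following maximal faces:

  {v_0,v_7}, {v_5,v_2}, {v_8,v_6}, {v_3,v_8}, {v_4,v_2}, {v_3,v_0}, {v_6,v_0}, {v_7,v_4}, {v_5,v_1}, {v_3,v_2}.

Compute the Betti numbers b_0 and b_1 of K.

b_0 = 1, b_1 = 2.

Fix the vertex order v_0 < v_1 < v_2 < v_3 < v_4 < v_5 < v_6 < v_7 < v_8 and write every simplex with vertices in increasing order. Then dim K = 1 and the simplices of K are:

  0-simplices (9): [v_0], [v_1], [v_2], [v_3], [v_4], [v_5], [v_6], [v_7], [v_8]
  1-simplices (10): [v_0,v_3], [v_0,v_6], [v_0,v_7], [v_1,v_5], [v_2,v_3], [v_2,v_4], [v_2,v_5], [v_3,v_8], [v_4,v_7], [v_6,v_8]

giving chain groups C_0 ≅ Z^9, C_1 ≅ Z^10.

The boundary map ∂_1: C_1 → C_0 sends each edge [p,q] (with p < q) to q − p. For instance
  ∂[v_0,v_3] = [v_3] − [v_0].
This gives a 9×10 integer matrix of rank 8; reducing to Smith normal form yields diagonal entries (1,1,1,1,1,1,1,1).

Now H_k = ker ∂_k / im ∂_{k+1}, so:

  H_0: rank C_0 − rank ∂_1 = 9 − 8 = 1, and the invariant factors of ∂_1 are all 1, so H_0 = Z.
  H_1: rank ker ∂_1 − rank ∂_2 = (10 − 8) − 0 = 2, and there is no ∂_2, so H_1 = Z^2.

Hence the Betti numbers are b_0 = 1, b_1 = 2.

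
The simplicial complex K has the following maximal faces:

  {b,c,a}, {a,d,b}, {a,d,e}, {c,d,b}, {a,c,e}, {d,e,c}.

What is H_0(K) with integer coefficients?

H_0 ≅ Z.

Take the total order a < b < c < d < e on the vertex set. Then K (dimension 2) consists of the simplices:

  0-simplices (5): a, b, c, d, e
  1-simplices (9): ab, ac, ad, ae, bc, bd, cd, ce, de
  2-simplices (6): abc, abd, ace, ade, bcd, cde

Hence C_0 ≅ Z^5, C_1 ≅ Z^9, C_2 ≅ Z^6.

Boundary ∂_1: C_1 → C_0 sends each edge [p,q] (with p < q) to q − p. For instance
  ∂bc = c − b.
The resulting 5×9 matrix has rank 4, and its Smith normal form has invariant factors (1,1,1,1).

Boundary ∂_2: C_2 → C_1 acts by ∂[p,q,r] = [q,r] − [p,r] + [p,q]. For instance
  ∂ace = ce − ae + ac,
  ∂abd = bd − ad + ab.
As a 9×6 matrix over Z this has rank 5, with invariant factors (1,1,1,1,1).

Reading off H_k = ker ∂_k / im ∂_{k+1}:

  H_0: rank C_0 − rank ∂_1 = 5 − 4 = 1, and the invariant factors of ∂_1 are all 1, so H_0 ≅ Z.

(K is a triangulation of the 2-sphere S^2.)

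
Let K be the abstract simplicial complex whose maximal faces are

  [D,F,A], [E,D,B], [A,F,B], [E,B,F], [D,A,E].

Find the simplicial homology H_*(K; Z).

Take the total order A < B < D < E < F on the vertex set. Then K (dimension 2) consists of the simplices:

  0-simplices (5): A, B, D, E, F
  1-simplices (10): AB, AD, AE, AF, BD, BE, BF, DE, DF, EF
  2-simplices (5): ABF, ADE, ADF, BDE, BEF

so the chain groups are C_0 ≅ Z^5, C_1 ≅ Z^10, C_2 ≅ Z^5.

∂_1: C_1 → C_0 is given by ∂[p,q] = [q] − [p]. For instance
  ∂BE = E − B.
As a 5×10 matrix over Z this has rank 4, with invariant factors (1,1,1,1).

The boundary map ∂_2: C_2 → C_1 maps a triangle to the signed sum of its edges. For instance
  ∂ADF = DF − AF + AD,
  ∂BEF = EF − BF + BE.
The resulting 10×5 matrix has rank 5, and its Smith normal form has invariant factors (1,1,1,1,1).

Computing H_k = (kernel of ∂_k) / (image of ∂_{k+1}):

  H_0: rank C_0 − rank ∂_1 = 5 − 4 = 1, and the invariant factors of ∂_1 are all 1, so H_0 = Z.
  H_1: rank ker ∂_1 − rank ∂_2 = (10 − 4) − 5 = 1, and the invariant factors of ∂_2 are all 1, so H_1 = Z.
  H_2: rank ker ∂_2 − rank ∂_3 = (5 − 5) − 0 = 0, and there is no ∂_3, so H_2 = 0.

(K is a triangulation of the Möbius band.)

H_0 = Z,  H_1 = Z,  H_2 = 0.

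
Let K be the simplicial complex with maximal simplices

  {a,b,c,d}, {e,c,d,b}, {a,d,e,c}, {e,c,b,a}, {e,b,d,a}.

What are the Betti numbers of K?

Take the total order a < b < c < d < e on the vertex set. Then K (dimension 3) consists of the simplices:

  0-simplices (5): a, b, c, d, e
  1-simplices (10): ab, ac, ad, ae, bc, bd, be, cd, ce, de
  2-simplices (10): abc, abd, abe, acd, ace, ade, bcd, bce, bde, cde
  3-simplices (5): abcd, abce, abde, acde, bcde

giving chain groups C_0 ≅ Z^5, C_1 ≅ Z^10, C_2 ≅ Z^10, C_3 ≅ Z^5.

∂_1: C_1 → C_0 sends each edge [p,q] (with p < q) to q − p.
The resulting 5×10 matrix has rank 4, and its Smith normal form has invariant factors (1,1,1,1).

∂_2: C_2 → C_1 acts by ∂[p,q,r] = [q,r] − [p,r] + [p,q]. For instance
  ∂abc = bc − ac + ab,
  ∂abd = bd − ad + ab.
The resulting 10×10 matrix has rank 6, and its Smith normal form has invariant factors (1,1,1,1,1,1).

The boundary map ∂_3: C_3 → C_2 sends each 3-simplex σ to the alternating sum Σ_i (−1)^i (σ with its i-th vertex removed). For instance
  ∂abde = bde − ade + abe − abd,
  ∂abce = bce − ace + abe − abc.
The 10×5 boundary matrix has rank 4 and Smith normal form diag(1,1,1,1).

Now H_k = ker ∂_k / im ∂_{k+1}, so:

  H_0: rank C_0 − rank ∂_1 = 5 − 4 = 1, and the invariant factors of ∂_1 are all 1, so H_0 = Z.
  H_1: rank ker ∂_1 − rank ∂_2 = (10 − 4) − 6 = 0, and the invariant factors of ∂_2 are all 1, so H_1 = 0.
  H_2: rank ker ∂_2 − rank ∂_3 = (10 − 6) − 4 = 0, and the invariant factors of ∂_3 are all 1, so H_2 = 0.
  H_3: rank ker ∂_3 − rank ∂_4 = (5 − 4) − 0 = 1, and there is no ∂_4, so H_3 = Z.

Hence the Betti numbers are b_0 = 1, b_1 = 0, b_2 = 0, b_3 = 1.

b_0 = 1, b_1 = 0, b_2 = 0, b_3 = 1.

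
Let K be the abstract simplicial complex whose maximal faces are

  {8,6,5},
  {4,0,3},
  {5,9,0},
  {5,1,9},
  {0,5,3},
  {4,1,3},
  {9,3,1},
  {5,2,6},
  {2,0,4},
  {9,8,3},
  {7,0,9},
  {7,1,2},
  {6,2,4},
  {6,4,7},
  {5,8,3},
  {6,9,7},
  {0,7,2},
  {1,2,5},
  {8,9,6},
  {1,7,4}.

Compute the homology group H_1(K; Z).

Fix the vertex order 0 < 1 < 2 < 3 < 4 < 5 < 6 < 7 < 8 < 9 and write every simplex with vertices in increasing order. Then dim K = 2 and the simplices of K are:

  0-simplices (10): [0], [1], [2], [3], [4], [5], [6], [7], [8], [9]
  1-simplices (30): (30 of them)
  2-simplices (20): (20 of them)

giving chain groups C_0 ≅ Z^10, C_1 ≅ Z^30, C_2 ≅ Z^20.

∂_1: C_1 → C_0 maps an edge to its endpoints' difference, ∂[p,q] = q − p. For instance
  ∂[6,7] = [7] − [6].
The 10×30 boundary matrix has rank 9 and Smith normal form diag(1,1,1,1,1,1,1,1,1).

The boundary map ∂_2: C_2 → C_1 maps a triangle to the signed sum of its edges. For instance
  ∂[1,2,7] = [2,7] − [1,7] + [1,2],
  ∂[5,6,8] = [6,8] − [5,8] + [5,6].
The resulting 30×20 matrix has rank 20, and its Smith normal form has invariant factors (1,1,1,1,1,1,1,1,1,1,1,1,1,1,1,1,1,1,1,2).

Reading off H_k = ker ∂_k / im ∂_{k+1}:

  H_1: rank ker ∂_1 − rank ∂_2 = (30 − 9) − 20 = 1, and ∂_2 has invariant factor 2 > 1, so H_1 = Z ⊕ Z/2.

(K is a triangulation of the Klein bottle.)

H_1 ≅ Z ⊕ Z/2.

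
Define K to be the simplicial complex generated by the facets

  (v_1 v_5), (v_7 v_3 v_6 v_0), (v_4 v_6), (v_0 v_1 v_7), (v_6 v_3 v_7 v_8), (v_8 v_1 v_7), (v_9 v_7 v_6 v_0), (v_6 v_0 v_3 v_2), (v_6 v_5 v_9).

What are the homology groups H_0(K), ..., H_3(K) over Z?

H_0 ≅ Z,  H_1 ≅ Z,  H_2 = 0,  H_3 = 0.

Take the total order v_0 < v_1 < v_2 < v_3 < v_4 < v_5 < v_6 < v_7 < v_8 < v_9 on the vertex set. Then K (dimension 3) consists of the simplices:

  0-simplices (10): [v_0], [v_1], [v_2], [v_3], [v_4], [v_5], [v_6], [v_7], [v_8], [v_9]
  1-simplices (22): (22 of them)
  2-simplices (16): (16 of them)
  3-simplices (4): [v_0,v_2,v_3,v_6], [v_0,v_3,v_6,v_7], [v_0,v_6,v_7,v_9], [v_3,v_6,v_7,v_8]

so the chain groups are C_0 ≅ Z^10, C_1 ≅ Z^22, C_2 ≅ Z^16, C_3 ≅ Z^4.

The boundary map ∂_1: C_1 → C_0 sends each edge [p,q] (with p < q) to q − p.
This gives a 10×22 integer matrix of rank 9; reducing to Smith normal form yields diagonal entries (1,1,1,1,1,1,1,1,1).

The boundary map ∂_2: C_2 → C_1 acts by ∂[p,q,r] = [q,r] − [p,r] + [p,q]. For instance
  ∂[v_3,v_7,v_8] = [v_7,v_8] − [v_3,v_8] + [v_3,v_7],
  ∂[v_0,v_7,v_9] = [v_7,v_9] − [v_0,v_9] + [v_0,v_7].
The 22×16 boundary matrix has rank 12 and Smith normal form diag(1,1,1,1,1,1,1,1,1,1,1,1).

∂_3: C_3 → C_2 sends each 3-simplex σ to the alternating sum Σ_i (−1)^i (σ with its i-th vertex removed). For instance
  ∂[v_0,v_3,v_6,v_7] = [v_3,v_6,v_7] − [v_0,v_6,v_7] + [v_0,v_3,v_7] − [v_0,v_3,v_6],
  ∂[v_3,v_6,v_7,v_8] = [v_6,v_7,v_8] − [v_3,v_7,v_8] + [v_3,v_6,v_8] − [v_3,v_6,v_7].
The resulting 16×4 matrix has rank 4, and its Smith normal form has invariant factors (1,1,1,1).

Reading off H_k = ker ∂_k / im ∂_{k+1}:

  H_0: rank C_0 − rank ∂_1 = 10 − 9 = 1, and the invariant factors of ∂_1 are all 1, so H_0 = Z.
  H_1: rank ker ∂_1 − rank ∂_2 = (22 − 9) − 12 = 1, and the invariant factors of ∂_2 are all 1, so H_1 = Z.
  H_2: rank ker ∂_2 − rank ∂_3 = (16 − 12) − 4 = 0, and the invariant factors of ∂_3 are all 1, so H_2 = 0.
  H_3: rank ker ∂_3 − rank ∂_4 = (4 − 4) − 0 = 0, and there is no ∂_4, so H_3 = 0.

As a check, the Euler characteristic is 10 − 22 + 16 − 4 = 0, which agrees with 1 − 1 + 0 − 0 = 0.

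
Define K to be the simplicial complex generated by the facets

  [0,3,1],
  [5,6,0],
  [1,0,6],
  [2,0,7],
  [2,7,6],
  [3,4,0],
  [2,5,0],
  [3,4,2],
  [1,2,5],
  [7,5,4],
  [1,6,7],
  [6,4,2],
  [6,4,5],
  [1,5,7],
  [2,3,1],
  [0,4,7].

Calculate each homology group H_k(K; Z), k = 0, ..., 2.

Order the vertices as 0 < 1 < 2 < 3 < 4 < 5 < 6 < 7. Listing each simplex with vertices in this order, K has dimension 2 with simplices:

  0-simplices (8): [0], [1], [2], [3], [4], [5], [6], [7]
  1-simplices (24): (24 of them)
  2-simplices (16): [0,1,3], [0,1,6], [0,2,5], [0,2,7], [0,3,4], [0,4,7], [0,5,6], [1,2,3], [1,2,5], [1,5,7], [1,6,7], [2,3,4], [2,4,6], [2,6,7], [4,5,6], [4,5,7]

Hence C_0 ≅ Z^8, C_1 ≅ Z^24, C_2 ≅ Z^16.

Boundary ∂_1: C_1 → C_0 is given by ∂[p,q] = [q] − [p]. For instance
  ∂[0,7] = [7] − [0].
The 8×24 boundary matrix has rank 7 and Smith normal form diag(1,1,1,1,1,1,1).

Boundary ∂_2: C_2 → C_1 acts by ∂[p,q,r] = [q,r] − [p,r] + [p,q]. For instance
  ∂[1,6,7] = [6,7] − [1,7] + [1,6],
  ∂[0,2,5] = [2,5] − [0,5] + [0,2].
The resulting 24×16 matrix has rank 15, and its Smith normal form has invariant factors (1,1,1,1,1,1,1,1,1,1,1,1,1,1,1).

Now H_k = ker ∂_k / im ∂_{k+1}, so:

  H_0: rank C_0 − rank ∂_1 = 8 − 7 = 1, and the invariant factors of ∂_1 are all 1, so H_0 ≅ Z.
  H_1: rank ker ∂_1 − rank ∂_2 = (24 − 7) − 15 = 2, and the invariant factors of ∂_2 are all 1, so H_1 ≅ Z^2.
  H_2: rank ker ∂_2 − rank ∂_3 = (16 − 15) − 0 = 1, and there is no ∂_3, so H_2 ≅ Z.

H_0 = Z,  H_1 = Z^2,  H_2 = Z.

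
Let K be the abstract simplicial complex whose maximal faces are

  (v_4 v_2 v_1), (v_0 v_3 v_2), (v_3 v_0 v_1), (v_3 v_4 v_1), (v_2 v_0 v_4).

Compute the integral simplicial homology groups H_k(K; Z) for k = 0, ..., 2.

Order the vertices as v_0 < v_1 < v_2 < v_3 < v_4. Listing each simplex with vertices in this order, K has dimension 2 with simplices:

  0-simplices (5): [v_0], [v_1], [v_2], [v_3], [v_4]
  1-simplices (10): [v_0,v_1], [v_0,v_2], [v_0,v_3], [v_0,v_4], [v_1,v_2], [v_1,v_3], [v_1,v_4], [v_2,v_3], [v_2,v_4], [v_3,v_4]
  2-simplices (5): [v_0,v_1,v_3], [v_0,v_2,v_3], [v_0,v_2,v_4], [v_1,v_2,v_4], [v_1,v_3,v_4]

giving chain groups C_0 ≅ Z^5, C_1 ≅ Z^10, C_2 ≅ Z^5.

The boundary map ∂_1: C_1 → C_0 maps an edge to its endpoints' difference, ∂[p,q] = q − p. For instance
  ∂[v_2,v_4] = [v_4] − [v_2].
The 5×10 boundary matrix has rank 4 and Smith normal form diag(1,1,1,1).

Boundary ∂_2: C_2 → C_1 sends each 2-simplex [p,q,r] to [q,r] − [p,r] + [p,q]. For instance
  ∂[v_0,v_2,v_3] = [v_2,v_3] − [v_0,v_3] + [v_0,v_2],
  ∂[v_0,v_1,v_3] = [v_1,v_3] − [v_0,v_3] + [v_0,v_1].
The 10×5 boundary matrix has rank 5 and Smith normal form diag(1,1,1,1,1).

Computing H_k = (kernel of ∂_k) / (image of ∂_{k+1}):

  H_0: rank C_0 − rank ∂_1 = 5 − 4 = 1, and the invariant factors of ∂_1 are all 1, so H_0 = Z.
  H_1: rank ker ∂_1 − rank ∂_2 = (10 − 4) − 5 = 1, and the invariant factors of ∂_2 are all 1, so H_1 = Z.
  H_2: rank ker ∂_2 − rank ∂_3 = (5 − 5) − 0 = 0, and there is no ∂_3, so H_2 = 0.

H_0 ≅ Z,  H_1 ≅ Z,  H_2 = 0.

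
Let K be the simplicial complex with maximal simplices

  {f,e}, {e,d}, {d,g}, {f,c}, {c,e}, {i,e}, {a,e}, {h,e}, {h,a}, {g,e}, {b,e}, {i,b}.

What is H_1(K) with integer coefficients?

Take the total order a < b < c < d < e < f < g < h < i on the vertex set. Then K (dimension 1) consists of the simplices:

  0-simplices (9): a, b, c, d, e, f, g, h, i
  1-simplices (12): ae, ah, be, bi, ce, cf, de, dg, ef, eg, eh, ei

giving chain groups C_0 ≅ Z^9, C_1 ≅ Z^12.

The boundary map ∂_1: C_1 → C_0 maps an edge to its endpoints' difference, ∂[p,q] = q − p.
The resulting 9×12 matrix has rank 8, and its Smith normal form has invariant factors (1,1,1,1,1,1,1,1).

From H_k ≅ ker(∂_k) / im(∂_{k+1}) we obtain:

  H_1: rank ker ∂_1 − rank ∂_2 = (12 − 8) − 0 = 4, and there is no ∂_2, so H_1 = Z^4.

H_1 = Z^4.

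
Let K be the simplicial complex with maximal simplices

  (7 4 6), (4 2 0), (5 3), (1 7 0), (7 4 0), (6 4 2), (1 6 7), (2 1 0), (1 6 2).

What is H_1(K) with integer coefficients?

H_1 ≅ 0.

Order the vertices as 0 < 1 < 2 < 3 < 4 < 5 < 6 < 7. Listing each simplex with vertices in this order, K has dimension 2 with simplices:

  0-simplices (8): [0], [1], [2], [3], [4], [5], [6], [7]
  1-simplices (13): [0,1], [0,2], [0,4], [0,7], [1,2], [1,6], [1,7], [2,4], [2,6], [3,5], [4,6], [4,7], [6,7]
  2-simplices (8): [0,1,2], [0,1,7], [0,2,4], [0,4,7], [1,2,6], [1,6,7], [2,4,6], [4,6,7]

giving chain groups C_0 ≅ Z^8, C_1 ≅ Z^13, C_2 ≅ Z^8.

Boundary ∂_1: C_1 → C_0 is given by ∂[p,q] = [q] − [p].
The resulting 8×13 matrix has rank 6, and its Smith normal form has invariant factors (1,1,1,1,1,1).

The boundary map ∂_2: C_2 → C_1 acts by ∂[p,q,r] = [q,r] − [p,r] + [p,q]. For instance
  ∂[0,1,7] = [1,7] − [0,7] + [0,1],
  ∂[0,1,2] = [1,2] − [0,2] + [0,1].
As a 13×8 matrix over Z this has rank 7, with invariant factors (1,1,1,1,1,1,1).

Now H_k = ker ∂_k / im ∂_{k+1}, so:

  H_1: rank ker ∂_1 − rank ∂_2 = (13 − 6) − 7 = 0, and the invariant factors of ∂_2 are all 1, so H_1 ≅ 0.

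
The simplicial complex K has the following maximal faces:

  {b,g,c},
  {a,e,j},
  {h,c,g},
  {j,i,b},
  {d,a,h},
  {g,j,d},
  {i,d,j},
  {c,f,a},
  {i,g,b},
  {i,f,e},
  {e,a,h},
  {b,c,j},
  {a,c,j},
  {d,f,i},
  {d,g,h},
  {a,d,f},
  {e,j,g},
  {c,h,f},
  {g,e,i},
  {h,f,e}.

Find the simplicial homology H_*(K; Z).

Fix the vertex order a < b < c < d < e < f < g < h < i < j and write every simplex with vertices in increasing order. Then dim K = 2 and the simplices of K are:

  0-simplices (10): a, b, c, d, e, f, g, h, i, j
  1-simplices (30): ac, ad, ae, af, ah, aj, bc, bg, bi, bj, cf, cg, ch, cj, df, dg, dh, di, dj, ef, eg, eh, ei, ej, fh, fi, gh, gi, gj, ij
  2-simplices (20): acf, acj, adf, adh, aeh, aej, bcg, bcj, bgi, bij, cfh, cgh, dfi, dgh, dgj, dij, efh, efi, egi, egj

giving chain groups C_0 ≅ Z^10, C_1 ≅ Z^30, C_2 ≅ Z^20.

∂_1: C_1 → C_0 maps an edge to its endpoints' difference, ∂[p,q] = q − p.
The 10×30 boundary matrix has rank 9 and Smith normal form diag(1,1,1,1,1,1,1,1,1).

The boundary map ∂_2: C_2 → C_1 maps a triangle to the signed sum of its edges. For instance
  ∂dgh = gh − dh + dg,
  ∂dgj = gj − dj + dg.
The 30×20 boundary matrix has rank 20 and Smith normal form diag(1,1,1,1,1,1,1,1,1,1,1,1,1,1,1,1,1,1,1,2).

Now H_k = ker ∂_k / im ∂_{k+1}, so:

  H_0: rank C_0 − rank ∂_1 = 10 − 9 = 1, and the invariant factors of ∂_1 are all 1, so H_0 ≅ Z.
  H_1: rank ker ∂_1 − rank ∂_2 = (30 − 9) − 20 = 1, and ∂_2 has invariant factor 2 > 1, so H_1 ≅ Z ⊕ Z/2.
  H_2: rank ker ∂_2 − rank ∂_3 = (20 − 20) − 0 = 0, and there is no ∂_3, so H_2 ≅ 0.

(K is a triangulation of the Klein bottle.)

H_0 = Z,  H_1 = Z ⊕ Z/2,  H_2 = 0.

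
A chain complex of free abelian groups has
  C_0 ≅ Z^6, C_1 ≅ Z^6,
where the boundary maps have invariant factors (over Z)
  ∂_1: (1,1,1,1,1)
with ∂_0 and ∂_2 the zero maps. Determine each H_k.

H_0: b_0 = 6 − 0 − 5 = 1; torsion from ∂_1 factors > 1: none. So H_0 = Z.
H_1: b_1 = 6 − 5 − 0 = 1; torsion from ∂_2 factors > 1: none. So H_1 = Z.

H_0 = Z,  H_1 = Z.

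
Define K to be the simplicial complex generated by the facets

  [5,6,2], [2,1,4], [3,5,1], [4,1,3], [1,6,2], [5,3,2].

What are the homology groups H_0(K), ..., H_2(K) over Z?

Order the vertices as 1 < 2 < 3 < 4 < 5 < 6. Listing each simplex with vertices in this order, K has dimension 2 with simplices:

  0-simplices (6): [1], [2], [3], [4], [5], [6]
  1-simplices (12): [1,2], [1,3], [1,4], [1,5], [1,6], [2,3], [2,4], [2,5], [2,6], [3,4], [3,5], [5,6]
  2-simplices (6): [1,2,4], [1,2,6], [1,3,4], [1,3,5], [2,3,5], [2,5,6]

Hence C_0 ≅ Z^6, C_1 ≅ Z^12, C_2 ≅ Z^6.

∂_1: C_1 → C_0 is given by ∂[p,q] = [q] − [p]. For instance
  ∂[5,6] = [6] − [5].
The 6×12 boundary matrix has rank 5 and Smith normal form diag(1,1,1,1,1).

∂_2: C_2 → C_1 maps a triangle to the signed sum of its edges. For instance
  ∂[2,5,6] = [5,6] − [2,6] + [2,5],
  ∂[1,2,6] = [2,6] − [1,6] + [1,2].
The resulting 12×6 matrix has rank 6, and its Smith normal form has invariant factors (1,1,1,1,1,1).

Reading off H_k = ker ∂_k / im ∂_{k+1}:

  H_0: rank C_0 − rank ∂_1 = 6 − 5 = 1, and the invariant factors of ∂_1 are all 1, so H_0 ≅ Z.
  H_1: rank ker ∂_1 − rank ∂_2 = (12 − 5) − 6 = 1, and the invariant factors of ∂_2 are all 1, so H_1 ≅ Z.
  H_2: rank ker ∂_2 − rank ∂_3 = (6 − 6) − 0 = 0, and there is no ∂_3, so H_2 ≅ 0.

As a check, the Euler characteristic is 6 − 12 + 6 = 0, which agrees with 1 − 1 + 0 = 0.

H_0 = Z,  H_1 = Z,  H_2 = 0.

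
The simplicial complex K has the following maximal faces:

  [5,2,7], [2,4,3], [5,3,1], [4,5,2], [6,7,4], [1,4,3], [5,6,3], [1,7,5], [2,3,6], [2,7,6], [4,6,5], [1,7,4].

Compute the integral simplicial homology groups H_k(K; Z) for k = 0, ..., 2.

H_0 ≅ Z,  H_1 ≅ Z/2,  H_2 = 0.

Take the total order 1 < 2 < 3 < 4 < 5 < 6 < 7 on the vertex set. Then K (dimension 2) consists of the simplices:

  0-simplices (7): [1], [2], [3], [4], [5], [6], [7]
  1-simplices (18): [1,3], [1,4], [1,5], [1,7], [2,3], [2,4], [2,5], [2,6], [2,7], [3,4], [3,5], [3,6], [4,5], [4,6], [4,7], [5,6], [5,7], [6,7]
  2-simplices (12): [1,3,4], [1,3,5], [1,4,7], [1,5,7], [2,3,4], [2,3,6], [2,4,5], [2,5,7], [2,6,7], [3,5,6], [4,5,6], [4,6,7]

giving chain groups C_0 ≅ Z^7, C_1 ≅ Z^18, C_2 ≅ Z^12.

The boundary map ∂_1: C_1 → C_0 sends each edge [p,q] (with p < q) to q − p.
As a 7×18 matrix over Z this has rank 6, with invariant factors (1,1,1,1,1,1).

Boundary ∂_2: C_2 → C_1 maps a triangle to the signed sum of its edges. For instance
  ∂[1,5,7] = [5,7] − [1,7] + [1,5],
  ∂[2,6,7] = [6,7] − [2,7] + [2,6].
The resulting 18×12 matrix has rank 12, and its Smith normal form has invariant factors (1,1,1,1,1,1,1,1,1,1,1,2).

Now H_k = ker ∂_k / im ∂_{k+1}, so:

  H_0: rank C_0 − rank ∂_1 = 7 − 6 = 1, and the invariant factors of ∂_1 are all 1, so H_0 = Z.
  H_1: rank ker ∂_1 − rank ∂_2 = (18 − 6) − 12 = 0, and ∂_2 has invariant factor 2 > 1, so H_1 = Z/2.
  H_2: rank ker ∂_2 − rank ∂_3 = (12 − 12) − 0 = 0, and there is no ∂_3, so H_2 = 0.

As a check, the Euler characteristic is 7 − 18 + 12 = 1, which agrees with 1 − 0 + 0 = 1.
(K is a triangulation of the real projective plane RP^2.)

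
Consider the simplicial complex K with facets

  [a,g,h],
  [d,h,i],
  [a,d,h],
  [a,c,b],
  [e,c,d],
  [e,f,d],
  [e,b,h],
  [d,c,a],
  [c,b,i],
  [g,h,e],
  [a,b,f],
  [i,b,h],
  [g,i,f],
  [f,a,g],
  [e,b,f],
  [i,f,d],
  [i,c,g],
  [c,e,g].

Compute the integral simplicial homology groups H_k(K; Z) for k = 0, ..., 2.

H_0 = Z,  H_1 = Z^2,  H_2 = Z.

Order the vertices as a < b < c < d < e < f < g < h < i. Listing each simplex with vertices in this order, K has dimension 2 with simplices:

  0-simplices (9): a, b, c, d, e, f, g, h, i
  1-simplices (27): ab, ac, ad, af, ag, ah, bc, be, bf, bh, bi, cd, ce, cg, ci, de, df, dh, di, ef, eg, eh, fg, fi, gh, gi, hi
  2-simplices (18): abc, abf, acd, adh, afg, agh, bci, bef, beh, bhi, cde, ceg, cgi, def, dfi, dhi, egh, fgi

giving chain groups C_0 ≅ Z^9, C_1 ≅ Z^27, C_2 ≅ Z^18.

Boundary ∂_1: C_1 → C_0 is given by ∂[p,q] = [q] − [p].
As a 9×27 matrix over Z this has rank 8, with invariant factors (1,1,1,1,1,1,1,1).

Boundary ∂_2: C_2 → C_1 acts by ∂[p,q,r] = [q,r] − [p,r] + [p,q]. For instance
  ∂acd = cd − ad + ac,
  ∂beh = eh − bh + be.
This gives a 27×18 integer matrix of rank 17; reducing to Smith normal form yields diagonal entries (1,1,1,1,1,1,1,1,1,1,1,1,1,1,1,1,1).

Now H_k = ker ∂_k / im ∂_{k+1}, so:

  H_0: rank C_0 − rank ∂_1 = 9 − 8 = 1, and the invariant factors of ∂_1 are all 1, so H_0 ≅ Z.
  H_1: rank ker ∂_1 − rank ∂_2 = (27 − 8) − 17 = 2, and the invariant factors of ∂_2 are all 1, so H_1 ≅ Z^2.
  H_2: rank ker ∂_2 − rank ∂_3 = (18 − 17) − 0 = 1, and there is no ∂_3, so H_2 ≅ Z.

(K is a triangulation of the torus T^2.)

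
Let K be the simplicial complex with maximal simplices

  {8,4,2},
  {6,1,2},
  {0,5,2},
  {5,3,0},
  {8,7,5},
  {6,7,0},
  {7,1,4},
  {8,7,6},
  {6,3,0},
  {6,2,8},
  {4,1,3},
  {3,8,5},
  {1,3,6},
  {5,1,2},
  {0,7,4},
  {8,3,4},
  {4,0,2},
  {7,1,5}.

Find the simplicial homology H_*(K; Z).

We work with the vertex ordering 0 < 1 < 2 < 3 < 4 < 5 < 6 < 7 < 8. The simplices of K, each written with vertices in increasing order, are:

  0-simplices (9): [0], [1], [2], [3], [4], [5], [6], [7], [8]
  1-simplices (27): (27 of them)
  2-simplices (18): [0,2,4], [0,2,5], [0,3,5], [0,3,6], [0,4,7], [0,6,7], [1,2,5], [1,2,6], [1,3,4], [1,3,6], [1,4,7], [1,5,7], [2,4,8], [2,6,8], [3,4,8], [3,5,8], [5,7,8], [6,7,8]

giving chain groups C_0 ≅ Z^9, C_1 ≅ Z^27, C_2 ≅ Z^18.

Boundary ∂_1: C_1 → C_0 is given by ∂[p,q] = [q] − [p]. For instance
  ∂[0,5] = [5] − [0].
The resulting 9×27 matrix has rank 8, and its Smith normal form has invariant factors (1,1,1,1,1,1,1,1).

The boundary map ∂_2: C_2 → C_1 maps a triangle to the signed sum of its edges. For instance
  ∂[0,2,5] = [2,5] − [0,5] + [0,2],
  ∂[0,3,6] = [3,6] − [0,6] + [0,3].
The resulting 27×18 matrix has rank 17, and its Smith normal form has invariant factors (1,1,1,1,1,1,1,1,1,1,1,1,1,1,1,1,1).

Reading off H_k = ker ∂_k / im ∂_{k+1}:

  H_0: rank C_0 − rank ∂_1 = 9 − 8 = 1, and the invariant factors of ∂_1 are all 1, so H_0 ≅ Z.
  H_1: rank ker ∂_1 − rank ∂_2 = (27 − 8) − 17 = 2, and the invariant factors of ∂_2 are all 1, so H_1 ≅ Z^2.
  H_2: rank ker ∂_2 − rank ∂_3 = (18 − 17) − 0 = 1, and there is no ∂_3, so H_2 ≅ Z.

As a check, the Euler characteristic is 9 − 27 + 18 = 0, which agrees with 1 − 2 + 1 = 0.

H_0 ≅ Z,  H_1 ≅ Z^2,  H_2 ≅ Z.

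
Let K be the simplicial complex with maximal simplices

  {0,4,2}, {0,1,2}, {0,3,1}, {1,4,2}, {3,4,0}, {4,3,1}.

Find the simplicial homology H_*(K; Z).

K has 5 vertices, 9 edges, 6 triangles.
rank ∂_0 = 0, rank ∂_1 = 4 ⇒ b_0 = 5 − 0 − 4 = 1; all invariant factors of ∂_1 are 1 so no torsion. So H_0 = Z.
rank ∂_1 = 4, rank ∂_2 = 5 ⇒ b_1 = 9 − 4 − 5 = 0; all invariant factors of ∂_2 are 1 so no torsion. So H_1 = 0.
rank ∂_2 = 5, rank ∂_3 = 0 ⇒ b_2 = 6 − 5 − 0 = 1. So H_2 = Z.

H_0 = Z,  H_1 = 0,  H_2 = Z.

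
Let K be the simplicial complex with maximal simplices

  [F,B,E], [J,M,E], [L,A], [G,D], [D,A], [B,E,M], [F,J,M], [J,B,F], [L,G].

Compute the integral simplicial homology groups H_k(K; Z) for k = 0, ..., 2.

H_0 ≅ Z^2,  H_1 ≅ Z^2,  H_2 = 0.

Order the vertices as A < B < D < E < F < G < J < L < M. Listing each simplex with vertices in this order, K has dimension 2 with simplices:

  0-simplices (9): A, B, D, E, F, G, J, L, M
  1-simplices (14): AD, AL, BE, BF, BJ, BM, DG, EF, EJ, EM, FJ, FM, GL, JM
  2-simplices (5): BEF, BEM, BFJ, EJM, FJM

giving chain groups C_0 ≅ Z^9, C_1 ≅ Z^14, C_2 ≅ Z^5.

∂_1: C_1 → C_0 maps an edge to its endpoints' difference, ∂[p,q] = q − p. For instance
  ∂DG = G − D.
As a 9×14 matrix over Z this has rank 7, with invariant factors (1,1,1,1,1,1,1).

Boundary ∂_2: C_2 → C_1 acts by ∂[p,q,r] = [q,r] − [p,r] + [p,q]. For instance
  ∂EJM = JM − EM + EJ,
  ∂FJM = JM − FM + FJ.
As a 14×5 matrix over Z this has rank 5, with invariant factors (1,1,1,1,1).

Reading off H_k = ker ∂_k / im ∂_{k+1}:

  H_0: rank C_0 − rank ∂_1 = 9 − 7 = 2, and the invariant factors of ∂_1 are all 1, so H_0 ≅ Z^2.
  H_1: rank ker ∂_1 − rank ∂_2 = (14 − 7) − 5 = 2, and the invariant factors of ∂_2 are all 1, so H_1 ≅ Z^2.
  H_2: rank ker ∂_2 − rank ∂_3 = (5 − 5) − 0 = 0, and there is no ∂_3, so H_2 ≅ 0.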